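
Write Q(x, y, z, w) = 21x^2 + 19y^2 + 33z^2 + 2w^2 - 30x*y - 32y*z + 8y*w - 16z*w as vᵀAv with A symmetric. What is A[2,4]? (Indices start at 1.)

The coefficient of y·w in Q is 8. For a symmetric A this equals A[2,4] + A[4,2] = 2·A[2,4].
So A[2,4] = 8/2 = 4.

4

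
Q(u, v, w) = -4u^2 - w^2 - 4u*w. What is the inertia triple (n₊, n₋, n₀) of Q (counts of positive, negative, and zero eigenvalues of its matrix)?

The symmetric matrix is A = [[-4, 0, -2], [0, 0, 0], [-2, 0, -1]].
Applying the same elementary operations to the rows and columns of A produces a congruent diagonal matrix with entries -4, 0, 0.
So there are 1 negative, 2 zero pivots.

(0, 1, 2)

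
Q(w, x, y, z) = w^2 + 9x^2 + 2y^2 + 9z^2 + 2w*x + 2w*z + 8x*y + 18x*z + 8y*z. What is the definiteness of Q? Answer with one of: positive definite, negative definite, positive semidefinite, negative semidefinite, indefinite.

The associated matrix is A = [[1, 1, 0, 1], [1, 9, 4, 9], [0, 4, 2, 4], [1, 9, 4, 9]].
Symmetric row and column elimination reduces A to a congruent diagonal form with pivots 1, 8, 0, 0.
So there are 2 positive, 2 zero pivots.
Hence Q is positive semidefinite.

positive semidefinite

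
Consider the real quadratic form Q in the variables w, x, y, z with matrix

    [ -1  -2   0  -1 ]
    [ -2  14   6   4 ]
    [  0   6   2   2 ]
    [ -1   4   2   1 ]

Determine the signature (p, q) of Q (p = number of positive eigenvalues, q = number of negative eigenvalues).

(1, 1)

Applying the same elementary operations to the rows and columns of A produces a congruent diagonal matrix with entries -1, 18, 0, 0.
Counting signs: 1 positive, 1 negative, 2 zero.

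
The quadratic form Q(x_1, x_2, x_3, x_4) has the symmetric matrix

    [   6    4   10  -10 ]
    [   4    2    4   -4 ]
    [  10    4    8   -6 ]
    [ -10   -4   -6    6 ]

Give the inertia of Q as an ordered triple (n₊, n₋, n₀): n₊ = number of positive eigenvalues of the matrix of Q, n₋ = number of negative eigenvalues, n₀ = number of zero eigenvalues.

Applying the same elementary operations to the rows and columns of A produces a congruent diagonal matrix with entries 6, -2/3, 2, 0.
That gives 2 positive, 1 negative, 1 zero pivots.

(2, 1, 1)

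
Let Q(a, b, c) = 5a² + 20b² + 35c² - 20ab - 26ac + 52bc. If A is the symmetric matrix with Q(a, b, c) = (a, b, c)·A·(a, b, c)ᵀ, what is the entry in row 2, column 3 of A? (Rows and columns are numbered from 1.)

26

The coefficient of b·c in Q is 52. For a symmetric A this equals A[2,3] + A[3,2] = 2·A[2,3].
So A[2,3] = 52/2 = 26.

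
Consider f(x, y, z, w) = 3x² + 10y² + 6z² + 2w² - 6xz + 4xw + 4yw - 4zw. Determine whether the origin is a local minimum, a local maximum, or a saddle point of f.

local minimum

The Hessian at the origin is H = [[6, 0, -6, 4], [0, 20, 0, 4], [-6, 0, 12, -4], [4, 4, -4, 4]].
Symmetric row and column elimination reduces H to a congruent diagonal form with pivots 6, 20, 6, 8/15.
So there are 4 positive pivots.
H is positive definite, so the origin is a strict local minimum.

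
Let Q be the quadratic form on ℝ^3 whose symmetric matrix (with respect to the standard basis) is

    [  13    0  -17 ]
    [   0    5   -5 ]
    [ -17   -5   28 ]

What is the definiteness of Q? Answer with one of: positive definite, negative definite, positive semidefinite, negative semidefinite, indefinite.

Leading principal minors: Δ_1 = 13, Δ_2 = 65, Δ_3 = 50.
All leading principal minors are positive, so by Sylvester's criterion Q is positive definite.

positive definite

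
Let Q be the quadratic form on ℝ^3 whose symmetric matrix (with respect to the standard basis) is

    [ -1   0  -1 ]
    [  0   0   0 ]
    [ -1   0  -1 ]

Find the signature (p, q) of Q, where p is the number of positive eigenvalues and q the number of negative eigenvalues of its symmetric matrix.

Congruent diagonalization of A (simultaneous row and column reduction) yields pivots -1, 0, 0.
Counting signs: 1 negative, 2 zero.

(0, 1)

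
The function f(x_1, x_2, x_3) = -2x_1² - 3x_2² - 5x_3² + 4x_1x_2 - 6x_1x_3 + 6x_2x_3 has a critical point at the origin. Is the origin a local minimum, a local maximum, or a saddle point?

The Hessian at the origin is H = [[-4, 4, -6], [4, -6, 6], [-6, 6, -10]].
An LDLᵀ factorisation of H has diagonal entries -4, -2, -1.
That gives 3 negative pivots.
H is negative definite, so the origin is a strict local maximum.

local maximum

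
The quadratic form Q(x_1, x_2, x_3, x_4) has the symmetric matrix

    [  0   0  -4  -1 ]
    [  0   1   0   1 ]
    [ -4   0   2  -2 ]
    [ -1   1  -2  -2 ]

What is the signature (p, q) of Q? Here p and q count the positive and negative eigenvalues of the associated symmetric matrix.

By Sylvester's law of inertia any congruent diagonalization of A has 2 positive, 2 negative and 0 zero entries.

(2, 2)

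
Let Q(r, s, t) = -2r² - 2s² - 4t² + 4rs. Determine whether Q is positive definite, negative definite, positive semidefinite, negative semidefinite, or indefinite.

The associated matrix is A = [[-2, 2, 0], [2, -2, 0], [0, 0, -4]].
Symmetric row and column elimination reduces A to a congruent diagonal form with pivots -2, 0, -4.
So there are 2 negative, 1 zero pivots.
Hence Q is negative semidefinite.

negative semidefinite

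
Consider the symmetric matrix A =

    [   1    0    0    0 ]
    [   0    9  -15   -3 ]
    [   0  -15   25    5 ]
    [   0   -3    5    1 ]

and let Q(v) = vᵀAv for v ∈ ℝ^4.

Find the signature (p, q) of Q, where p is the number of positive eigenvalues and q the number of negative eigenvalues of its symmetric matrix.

Row-reducing A symmetrically gives the diagonal entries 1, 9, 0, 0.
So there are 2 positive, 2 zero pivots.

(2, 0)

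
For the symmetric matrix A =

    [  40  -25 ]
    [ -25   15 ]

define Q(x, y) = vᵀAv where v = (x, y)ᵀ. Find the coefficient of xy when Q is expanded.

-50

The coefficient of xy is A[1,2] + A[2,1] = 2·(-25) = -50.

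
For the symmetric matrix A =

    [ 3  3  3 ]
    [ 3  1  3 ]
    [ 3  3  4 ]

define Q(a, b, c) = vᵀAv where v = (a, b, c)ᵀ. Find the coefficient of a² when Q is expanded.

3

The coefficient of a² is the diagonal entry A[1,1] = 3.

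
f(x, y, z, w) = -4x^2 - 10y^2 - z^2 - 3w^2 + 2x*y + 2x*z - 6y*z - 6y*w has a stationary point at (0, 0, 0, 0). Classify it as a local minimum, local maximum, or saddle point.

The Hessian at the origin is H = [[-8, 2, 2, 0], [2, -20, -6, -6], [2, -6, -2, 0], [0, -6, 0, -6]].
Applying the same elementary operations to the rows and columns of H produces a congruent diagonal matrix with entries -8, -39/2, 2/39, -60.
So there are 1 positive, 3 negative pivots.
H is indefinite, so the origin is a saddle point.

saddle point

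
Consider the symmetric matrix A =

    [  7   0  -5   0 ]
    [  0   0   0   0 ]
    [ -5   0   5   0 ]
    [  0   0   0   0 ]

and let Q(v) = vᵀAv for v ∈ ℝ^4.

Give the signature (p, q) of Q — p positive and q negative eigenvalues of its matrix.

Symmetric row and column elimination reduces A to a congruent diagonal form with pivots 7, 0, 10/7, 0.
Counting signs: 2 positive, 2 zero.

(2, 0)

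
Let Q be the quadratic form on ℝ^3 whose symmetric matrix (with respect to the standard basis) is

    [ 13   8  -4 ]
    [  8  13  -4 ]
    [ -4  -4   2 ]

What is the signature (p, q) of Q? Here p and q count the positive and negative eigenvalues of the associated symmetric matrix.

An LDLᵀ factorisation of A has diagonal entries 13, 105/13, 10/21.
Counting signs: 3 positive.

(3, 0)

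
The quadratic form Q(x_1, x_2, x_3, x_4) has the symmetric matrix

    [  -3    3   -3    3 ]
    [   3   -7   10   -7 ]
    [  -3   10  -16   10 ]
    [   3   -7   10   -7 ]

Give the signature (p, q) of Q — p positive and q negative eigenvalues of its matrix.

(0, 3)

Congruent diagonalization of A (simultaneous row and column reduction) yields pivots -3, -4, -3/4, 0.
So there are 3 negative, 1 zero pivots.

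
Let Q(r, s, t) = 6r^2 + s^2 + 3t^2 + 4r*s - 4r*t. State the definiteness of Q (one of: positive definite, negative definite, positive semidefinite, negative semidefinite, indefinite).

positive definite

Write A = [[6, 2, -2], [2, 1, 0], [-2, 0, 3]].
Congruent diagonalization of A (simultaneous row and column reduction) yields pivots 6, 1/3, 1.
Counting signs: 3 positive.
Hence Q is positive definite.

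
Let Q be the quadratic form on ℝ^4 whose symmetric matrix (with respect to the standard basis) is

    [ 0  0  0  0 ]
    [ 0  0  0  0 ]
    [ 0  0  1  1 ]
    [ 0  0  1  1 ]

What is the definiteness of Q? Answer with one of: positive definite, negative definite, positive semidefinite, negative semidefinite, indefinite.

positive semidefinite

Row-reducing A symmetrically gives the diagonal entries 0, 0, 1, 0.
Counting signs: 1 positive, 3 zero.
Hence Q is positive semidefinite.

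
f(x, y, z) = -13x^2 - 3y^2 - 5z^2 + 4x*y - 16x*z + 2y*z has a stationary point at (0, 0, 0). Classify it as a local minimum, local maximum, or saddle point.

The Hessian at the origin is H = [[-26, 4, -16], [4, -6, 2], [-16, 2, -10]].
Row-reducing H symmetrically gives the diagonal entries -26, -70/13, -4/35.
Counting signs: 3 negative.
H is negative definite, so the origin is a strict local maximum.

local maximum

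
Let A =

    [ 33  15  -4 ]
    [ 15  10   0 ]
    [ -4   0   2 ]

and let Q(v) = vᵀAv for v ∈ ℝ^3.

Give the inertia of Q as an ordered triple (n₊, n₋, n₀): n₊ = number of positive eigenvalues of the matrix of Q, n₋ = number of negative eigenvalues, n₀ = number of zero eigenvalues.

Symmetric row and column elimination reduces A to a congruent diagonal form with pivots 33, 35/11, 10/21.
So there are 3 positive pivots.

(3, 0, 0)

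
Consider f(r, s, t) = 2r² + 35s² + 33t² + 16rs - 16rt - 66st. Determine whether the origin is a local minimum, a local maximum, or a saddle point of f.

local minimum

The Hessian at the origin is H = [[4, 16, -16], [16, 70, -66], [-16, -66, 66]].
Applying the same elementary operations to the rows and columns of H produces a congruent diagonal matrix with entries 4, 6, 4/3.
Counting signs: 3 positive.
H is positive definite, so the origin is a strict local minimum.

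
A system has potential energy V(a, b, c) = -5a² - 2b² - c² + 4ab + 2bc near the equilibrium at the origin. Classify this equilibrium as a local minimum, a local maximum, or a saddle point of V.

local maximum

The Hessian at the origin is H = [[-10, 4, 0], [4, -4, 2], [0, 2, -2]].
Applying the same elementary operations to the rows and columns of H produces a congruent diagonal matrix with entries -10, -12/5, -1/3.
Counting signs: 3 negative.
H is negative definite, so the origin is a strict local maximum.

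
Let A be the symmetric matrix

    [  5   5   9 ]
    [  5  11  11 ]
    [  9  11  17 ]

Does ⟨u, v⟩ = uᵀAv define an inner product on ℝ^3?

yes

Applying the same elementary operations to the rows and columns of A produces a congruent diagonal matrix with entries 5, 6, 2/15.
Counting signs: 3 positive.
Hence Q is positive definite.
⟨·,·⟩ is an inner product exactly when A is positive definite.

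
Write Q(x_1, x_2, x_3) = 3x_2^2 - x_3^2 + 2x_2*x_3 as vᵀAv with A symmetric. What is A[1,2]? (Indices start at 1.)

0

The coefficient of x_1·x_2 in Q is 0. For a symmetric A this equals A[1,2] + A[2,1] = 2·A[1,2].
So A[1,2] = 0/2 = 0.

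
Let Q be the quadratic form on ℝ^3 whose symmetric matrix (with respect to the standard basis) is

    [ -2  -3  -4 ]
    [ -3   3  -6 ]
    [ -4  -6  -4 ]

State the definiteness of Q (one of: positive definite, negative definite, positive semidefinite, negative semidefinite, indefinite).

An LDLᵀ factorisation of A has diagonal entries -2, 15/2, 4.
Counting signs: 2 positive, 1 negative.
Hence Q is indefinite.

indefinite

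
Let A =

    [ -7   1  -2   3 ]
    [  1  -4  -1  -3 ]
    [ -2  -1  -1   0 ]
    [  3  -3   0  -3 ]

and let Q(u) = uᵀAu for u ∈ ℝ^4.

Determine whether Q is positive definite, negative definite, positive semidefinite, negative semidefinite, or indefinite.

Row-reducing A symmetrically gives the diagonal entries -7, -27/7, 0, 0.
Counting signs: 2 negative, 2 zero.
Hence Q is negative semidefinite.

negative semidefinite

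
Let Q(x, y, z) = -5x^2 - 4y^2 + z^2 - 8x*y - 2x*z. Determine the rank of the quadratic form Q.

Write A = [[-5, -4, -1], [-4, -4, 0], [-1, 0, 1]].
Symmetric row and column elimination reduces A to a congruent diagonal form with pivots -5, -4/5, 2.
That gives 1 positive, 2 negative pivots.
The rank is the number of nonzero pivots: 3.

3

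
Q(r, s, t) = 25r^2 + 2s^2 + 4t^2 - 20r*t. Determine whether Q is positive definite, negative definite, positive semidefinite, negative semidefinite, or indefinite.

The associated matrix is A = [[25, 0, -10], [0, 2, 0], [-10, 0, 4]].
Congruent diagonalization of A (simultaneous row and column reduction) yields pivots 25, 2, 0.
That gives 2 positive, 1 zero pivots.
Hence Q is positive semidefinite.

positive semidefinite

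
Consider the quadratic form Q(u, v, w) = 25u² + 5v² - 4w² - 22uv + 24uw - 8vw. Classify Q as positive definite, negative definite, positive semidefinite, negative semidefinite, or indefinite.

indefinite

The associated matrix is A = [[25, -11, 12], [-11, 5, -4], [12, -4, -4]].
Congruent diagonalization of A (simultaneous row and column reduction) yields pivots 25, 4/25, -20.
So there are 2 positive, 1 negative pivots.
Hence Q is indefinite.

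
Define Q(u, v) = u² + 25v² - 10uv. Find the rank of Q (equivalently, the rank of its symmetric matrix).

The symmetric matrix is A = [[1, -5], [-5, 25]].
Congruent diagonalization of A (simultaneous row and column reduction) yields pivots 1, 0.
Counting signs: 1 positive, 1 zero.
The rank is the number of nonzero pivots: 1.

1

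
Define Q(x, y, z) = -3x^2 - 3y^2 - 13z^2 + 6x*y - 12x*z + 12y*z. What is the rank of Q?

2

The symmetric matrix is A = [[-3, 3, -6], [3, -3, 6], [-6, 6, -13]].
Row-reducing A symmetrically gives the diagonal entries -3, 0, -1.
So there are 2 negative, 1 zero pivots.
The rank is the number of nonzero pivots: 2.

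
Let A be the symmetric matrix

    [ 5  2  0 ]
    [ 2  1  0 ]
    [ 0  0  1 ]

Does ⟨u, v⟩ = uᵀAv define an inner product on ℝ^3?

yes

Leading principal minors: Δ_1 = 5, Δ_2 = 1, Δ_3 = 1.
All leading principal minors are positive, so by Sylvester's criterion Q is positive definite.
⟨·,·⟩ is an inner product exactly when A is positive definite.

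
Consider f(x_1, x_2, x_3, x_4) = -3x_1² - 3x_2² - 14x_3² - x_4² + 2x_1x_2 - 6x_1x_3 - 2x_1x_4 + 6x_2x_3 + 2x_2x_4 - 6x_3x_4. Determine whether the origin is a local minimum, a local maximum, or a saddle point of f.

local maximum

The Hessian at the origin is H = [[-6, 2, -6, -2], [2, -6, 6, 2], [-6, 6, -28, -6], [-2, 2, -6, -2]].
Symmetric row and column elimination reduces H to a congruent diagonal form with pivots -6, -16/3, -19, -10/19.
So there are 4 negative pivots.
H is negative definite, so the origin is a strict local maximum.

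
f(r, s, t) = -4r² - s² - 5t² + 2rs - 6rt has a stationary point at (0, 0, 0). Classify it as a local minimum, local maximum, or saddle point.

The Hessian at the origin is H = [[-8, 2, -6], [2, -2, 0], [-6, 0, -10]].
An LDLᵀ factorisation of H has diagonal entries -8, -3/2, -4.
So there are 3 negative pivots.
H is negative definite, so the origin is a strict local maximum.

local maximum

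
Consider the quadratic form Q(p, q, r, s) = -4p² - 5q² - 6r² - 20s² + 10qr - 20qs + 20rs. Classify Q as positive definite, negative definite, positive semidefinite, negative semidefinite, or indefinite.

The symmetric matrix is A = [[-4, 0, 0, 0], [0, -5, 5, -10], [0, 5, -6, 10], [0, -10, 10, -20]].
Symmetric row and column elimination reduces A to a congruent diagonal form with pivots -4, -5, -1, 0.
That gives 3 negative, 1 zero pivots.
Hence Q is negative semidefinite.

negative semidefinite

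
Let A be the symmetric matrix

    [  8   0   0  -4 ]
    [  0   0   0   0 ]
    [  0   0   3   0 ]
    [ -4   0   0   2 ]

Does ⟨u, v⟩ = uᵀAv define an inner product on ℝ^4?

no

Applying the same elementary operations to the rows and columns of A produces a congruent diagonal matrix with entries 8, 0, 3, 0.
Counting signs: 2 positive, 2 zero.
Hence Q is positive semidefinite.
⟨·,·⟩ is an inner product exactly when A is positive definite.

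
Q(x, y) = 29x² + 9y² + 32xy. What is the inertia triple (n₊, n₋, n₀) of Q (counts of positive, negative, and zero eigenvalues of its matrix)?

(2, 0, 0)

The symmetric matrix is A = [[29, 16], [16, 9]].
Row-reducing A symmetrically gives the diagonal entries 29, 5/29.
That gives 2 positive pivots.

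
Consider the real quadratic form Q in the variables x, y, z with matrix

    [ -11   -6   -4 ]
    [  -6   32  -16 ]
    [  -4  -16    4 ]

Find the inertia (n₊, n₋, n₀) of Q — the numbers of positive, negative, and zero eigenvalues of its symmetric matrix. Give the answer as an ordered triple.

(2, 1, 0)

Row-reducing A symmetrically gives the diagonal entries -11, 388/11, 4/97.
Counting signs: 2 positive, 1 negative.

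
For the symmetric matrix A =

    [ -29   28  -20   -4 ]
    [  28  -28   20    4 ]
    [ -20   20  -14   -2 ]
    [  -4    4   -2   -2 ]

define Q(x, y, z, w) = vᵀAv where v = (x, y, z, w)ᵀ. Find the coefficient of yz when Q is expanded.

The coefficient of yz is A[2,3] + A[3,2] = 2·20 = 40.

40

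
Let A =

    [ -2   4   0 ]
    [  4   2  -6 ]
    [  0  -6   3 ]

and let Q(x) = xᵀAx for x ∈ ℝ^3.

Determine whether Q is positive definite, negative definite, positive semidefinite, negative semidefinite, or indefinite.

Applying the same elementary operations to the rows and columns of A produces a congruent diagonal matrix with entries -2, 10, -3/5.
That gives 1 positive, 2 negative pivots.
Hence Q is indefinite.

indefinite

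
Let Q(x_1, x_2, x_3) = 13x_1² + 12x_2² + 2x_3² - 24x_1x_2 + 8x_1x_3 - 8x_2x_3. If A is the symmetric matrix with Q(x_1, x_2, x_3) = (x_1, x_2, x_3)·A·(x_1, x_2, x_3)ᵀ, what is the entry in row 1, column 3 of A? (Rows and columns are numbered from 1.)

4

The coefficient of x_1·x_3 in Q is 8. For a symmetric A this equals A[1,3] + A[3,1] = 2·A[1,3].
So A[1,3] = 8/2 = 4.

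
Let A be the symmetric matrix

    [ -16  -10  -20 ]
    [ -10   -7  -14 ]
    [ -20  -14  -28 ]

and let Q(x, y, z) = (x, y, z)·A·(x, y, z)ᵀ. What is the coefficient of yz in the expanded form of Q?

-28

The coefficient of yz is A[2,3] + A[3,2] = 2·(-14) = -28.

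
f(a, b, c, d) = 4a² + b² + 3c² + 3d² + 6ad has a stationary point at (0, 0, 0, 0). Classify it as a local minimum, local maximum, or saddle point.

local minimum

The Hessian at the origin is H = [[8, 0, 0, 6], [0, 2, 0, 0], [0, 0, 6, 0], [6, 0, 0, 6]].
Symmetric row and column elimination reduces H to a congruent diagonal form with pivots 8, 2, 6, 3/2.
So there are 4 positive pivots.
H is positive definite, so the origin is a strict local minimum.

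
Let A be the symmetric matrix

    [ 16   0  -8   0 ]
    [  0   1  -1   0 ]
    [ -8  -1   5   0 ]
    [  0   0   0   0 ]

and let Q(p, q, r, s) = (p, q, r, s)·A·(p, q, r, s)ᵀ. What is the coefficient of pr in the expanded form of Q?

-16

The coefficient of pr is A[1,3] + A[3,1] = 2·(-8) = -16.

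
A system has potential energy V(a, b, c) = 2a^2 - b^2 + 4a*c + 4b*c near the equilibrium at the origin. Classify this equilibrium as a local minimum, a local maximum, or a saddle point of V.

The Hessian at the origin is H = [[4, 0, 4], [0, -2, 4], [4, 4, 0]].
Congruent diagonalization of H (simultaneous row and column reduction) yields pivots 4, -2, 4.
That gives 2 positive, 1 negative pivots.
H is indefinite, so the origin is a saddle point.

saddle point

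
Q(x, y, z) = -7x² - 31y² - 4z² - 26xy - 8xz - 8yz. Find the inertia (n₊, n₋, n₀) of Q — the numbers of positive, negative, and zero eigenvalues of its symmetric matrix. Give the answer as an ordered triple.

Write A = [[-7, -13, -4], [-13, -31, -4], [-4, -4, -4]].
Row-reducing A symmetrically gives the diagonal entries -7, -48/7, 0.
That gives 2 negative, 1 zero pivots.

(0, 2, 1)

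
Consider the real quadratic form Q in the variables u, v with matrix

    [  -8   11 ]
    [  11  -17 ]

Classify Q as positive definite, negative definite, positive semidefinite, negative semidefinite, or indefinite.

negative definite

An LDLᵀ factorisation of A has diagonal entries -8, -15/8.
That gives 2 negative pivots.
Hence Q is negative definite.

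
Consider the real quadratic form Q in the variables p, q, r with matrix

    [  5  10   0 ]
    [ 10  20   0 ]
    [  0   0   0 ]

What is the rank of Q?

Congruent diagonalization of A (simultaneous row and column reduction) yields pivots 5, 0, 0.
So there are 1 positive, 2 zero pivots.
The rank is the number of nonzero pivots: 1.

1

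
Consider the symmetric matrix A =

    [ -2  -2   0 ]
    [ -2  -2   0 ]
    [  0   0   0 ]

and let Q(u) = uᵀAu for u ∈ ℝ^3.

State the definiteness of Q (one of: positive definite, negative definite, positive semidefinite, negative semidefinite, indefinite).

Applying the same elementary operations to the rows and columns of A produces a congruent diagonal matrix with entries -2, 0, 0.
Counting signs: 1 negative, 2 zero.
Hence Q is negative semidefinite.

negative semidefinite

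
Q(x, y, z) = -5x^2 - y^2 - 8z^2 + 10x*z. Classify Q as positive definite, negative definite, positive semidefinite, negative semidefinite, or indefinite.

negative definite

The symmetric matrix of Q is A = [[-5, 0, 5], [0, -1, 0], [5, 0, -8]].
Leading principal minors: Δ_1 = -5, Δ_2 = 5, Δ_3 = -15.
The signs alternate starting with Δ_1 < 0, so by Sylvester's criterion Q is negative definite.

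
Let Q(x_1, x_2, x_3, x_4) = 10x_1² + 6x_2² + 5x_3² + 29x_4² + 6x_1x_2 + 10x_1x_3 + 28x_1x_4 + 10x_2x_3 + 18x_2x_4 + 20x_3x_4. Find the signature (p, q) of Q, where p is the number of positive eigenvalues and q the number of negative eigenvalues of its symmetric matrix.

(4, 0)

Write A = [[10, 3, 5, 14], [3, 6, 5, 9], [5, 5, 5, 10], [14, 9, 10, 29]].
Applying the same elementary operations to the rows and columns of A produces a congruent diagonal matrix with entries 10, 51/10, 5/51, 4.
That gives 4 positive pivots.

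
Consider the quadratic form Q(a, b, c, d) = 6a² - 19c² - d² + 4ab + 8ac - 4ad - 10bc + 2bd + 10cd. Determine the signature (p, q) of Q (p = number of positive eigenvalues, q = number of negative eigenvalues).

(3, 1)

Write A = [[6, 2, 4, -2], [2, 0, -5, 1], [4, -5, -19, 5], [-2, 1, 5, -1]].
Symmetric row and column elimination reduces A to a congruent diagonal form with pivots 6, -2/3, 77/2, 12/77.
That gives 3 positive, 1 negative pivots.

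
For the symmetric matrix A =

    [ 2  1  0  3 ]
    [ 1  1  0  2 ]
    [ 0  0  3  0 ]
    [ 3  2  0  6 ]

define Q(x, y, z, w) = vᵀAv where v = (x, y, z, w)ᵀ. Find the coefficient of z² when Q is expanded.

The coefficient of z² is the diagonal entry A[3,3] = 3.

3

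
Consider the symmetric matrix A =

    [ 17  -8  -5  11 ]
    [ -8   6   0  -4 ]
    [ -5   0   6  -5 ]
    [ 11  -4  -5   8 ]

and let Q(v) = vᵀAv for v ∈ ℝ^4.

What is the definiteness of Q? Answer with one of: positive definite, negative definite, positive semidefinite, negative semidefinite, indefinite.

positive definite

Leading principal minors: Δ_1 = 17, Δ_2 = 38, Δ_3 = 78, Δ_4 = 10.
All leading principal minors are positive, so by Sylvester's criterion Q is positive definite.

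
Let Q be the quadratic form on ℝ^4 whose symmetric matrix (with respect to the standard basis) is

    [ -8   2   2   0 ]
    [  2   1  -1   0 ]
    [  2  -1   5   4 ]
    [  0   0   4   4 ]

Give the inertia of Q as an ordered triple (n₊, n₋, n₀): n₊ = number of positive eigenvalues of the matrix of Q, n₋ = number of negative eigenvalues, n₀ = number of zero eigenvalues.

(3, 1, 0)

An LDLᵀ factorisation of A has diagonal entries -8, 3/2, 16/3, 1.
Counting signs: 3 positive, 1 negative.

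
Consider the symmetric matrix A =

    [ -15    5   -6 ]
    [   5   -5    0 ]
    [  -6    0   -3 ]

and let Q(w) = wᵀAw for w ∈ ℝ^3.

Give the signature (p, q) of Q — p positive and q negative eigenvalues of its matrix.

Row-reducing A symmetrically gives the diagonal entries -15, -10/3, 3/5.
Counting signs: 1 positive, 2 negative.

(1, 2)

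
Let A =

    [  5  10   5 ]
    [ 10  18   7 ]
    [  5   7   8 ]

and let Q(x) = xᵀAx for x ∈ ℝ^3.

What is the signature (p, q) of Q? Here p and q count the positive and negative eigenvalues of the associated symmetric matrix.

An LDLᵀ factorisation of A has diagonal entries 5, -2, 15/2.
That gives 2 positive, 1 negative pivots.

(2, 1)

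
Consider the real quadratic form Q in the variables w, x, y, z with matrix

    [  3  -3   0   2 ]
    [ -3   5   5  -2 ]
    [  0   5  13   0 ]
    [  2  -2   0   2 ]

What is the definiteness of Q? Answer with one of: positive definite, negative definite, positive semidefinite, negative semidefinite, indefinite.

Congruent diagonalization of A (simultaneous row and column reduction) yields pivots 3, 2, 1/2, 2/3.
So there are 4 positive pivots.
Hence Q is positive definite.

positive definite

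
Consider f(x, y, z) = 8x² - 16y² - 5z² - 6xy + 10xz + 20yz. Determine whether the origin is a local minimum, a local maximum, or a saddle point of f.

The Hessian at the origin is H = [[16, -6, 10], [-6, -32, 20], [10, 20, -10]].
Congruent diagonalization of H (simultaneous row and column reduction) yields pivots 16, -137/4, 30/137.
So there are 2 positive, 1 negative pivots.
H is indefinite, so the origin is a saddle point.

saddle point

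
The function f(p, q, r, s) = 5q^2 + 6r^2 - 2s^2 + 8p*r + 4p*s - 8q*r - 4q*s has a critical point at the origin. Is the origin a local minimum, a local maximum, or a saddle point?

saddle point

The Hessian at the origin is H = [[0, 0, 8, 4], [0, 10, -8, -4], [8, -8, 12, 0], [4, -4, 0, -4]].
H is indefinite, so the origin is a saddle point.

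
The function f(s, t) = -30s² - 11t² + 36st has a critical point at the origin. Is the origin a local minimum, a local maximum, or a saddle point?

The Hessian at the origin is H = [[-60, 36], [36, -22]].
det H = -60·-22 − (36)² = 24 > 0 and H[1,1] = -60 < 0, so H is negative definite.
Therefore the origin is a local maximum.

local maximum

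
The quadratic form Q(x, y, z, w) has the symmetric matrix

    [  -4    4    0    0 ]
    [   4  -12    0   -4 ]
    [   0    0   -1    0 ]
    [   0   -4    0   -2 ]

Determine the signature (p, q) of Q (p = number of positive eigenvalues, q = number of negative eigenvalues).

Symmetric row and column elimination reduces A to a congruent diagonal form with pivots -4, -8, -1, 0.
That gives 3 negative, 1 zero pivots.

(0, 3)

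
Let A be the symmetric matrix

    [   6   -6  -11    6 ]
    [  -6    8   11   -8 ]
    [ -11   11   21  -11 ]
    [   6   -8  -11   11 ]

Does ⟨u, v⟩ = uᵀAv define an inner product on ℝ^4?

yes

Leading principal minors: Δ_1 = 6, Δ_2 = 12, Δ_3 = 10, Δ_4 = 30.
All leading principal minors are positive, so by Sylvester's criterion Q is positive definite.
⟨·,·⟩ is an inner product exactly when A is positive definite.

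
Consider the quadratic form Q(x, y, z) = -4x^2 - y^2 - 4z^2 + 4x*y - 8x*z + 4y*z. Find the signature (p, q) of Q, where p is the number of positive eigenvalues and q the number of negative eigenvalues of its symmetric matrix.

The symmetric matrix is A = [[-4, 2, -4], [2, -1, 2], [-4, 2, -4]].
Row-reducing A symmetrically gives the diagonal entries -4, 0, 0.
Counting signs: 1 negative, 2 zero.

(0, 1)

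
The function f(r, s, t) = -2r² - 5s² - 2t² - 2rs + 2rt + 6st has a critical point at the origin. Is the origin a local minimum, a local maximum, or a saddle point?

local maximum

The Hessian at the origin is H = [[-4, -2, 2], [-2, -10, 6], [2, 6, -4]].
Applying the same elementary operations to the rows and columns of H produces a congruent diagonal matrix with entries -4, -9, -2/9.
So there are 3 negative pivots.
H is negative definite, so the origin is a strict local maximum.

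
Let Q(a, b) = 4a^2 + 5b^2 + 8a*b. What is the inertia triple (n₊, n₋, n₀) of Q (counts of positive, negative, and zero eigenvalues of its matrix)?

(2, 0, 0)

The symmetric matrix is A = [[4, 4], [4, 5]].
Applying the same elementary operations to the rows and columns of A produces a congruent diagonal matrix with entries 4, 1.
That gives 2 positive pivots.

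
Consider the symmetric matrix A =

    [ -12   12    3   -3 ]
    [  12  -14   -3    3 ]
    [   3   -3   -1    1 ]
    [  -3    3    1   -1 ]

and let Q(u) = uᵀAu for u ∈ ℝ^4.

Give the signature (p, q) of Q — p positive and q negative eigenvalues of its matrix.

Applying the same elementary operations to the rows and columns of A produces a congruent diagonal matrix with entries -12, -2, -1/4, 0.
Counting signs: 3 negative, 1 zero.

(0, 3)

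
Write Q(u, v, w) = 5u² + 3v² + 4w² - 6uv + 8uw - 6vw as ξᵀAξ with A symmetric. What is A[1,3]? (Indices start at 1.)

4

The coefficient of u·w in Q is 8. For a symmetric A this equals A[1,3] + A[3,1] = 2·A[1,3].
So A[1,3] = 8/2 = 4.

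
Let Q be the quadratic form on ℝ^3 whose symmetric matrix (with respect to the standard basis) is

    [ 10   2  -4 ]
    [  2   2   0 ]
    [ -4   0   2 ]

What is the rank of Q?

Applying the same elementary operations to the rows and columns of A produces a congruent diagonal matrix with entries 10, 8/5, 0.
That gives 2 positive, 1 zero pivots.
The rank is the number of nonzero pivots: 2.

2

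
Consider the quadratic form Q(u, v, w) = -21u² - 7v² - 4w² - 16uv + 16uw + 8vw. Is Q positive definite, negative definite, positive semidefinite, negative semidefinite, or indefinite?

negative definite

Write A = [[-21, -8, 8], [-8, -7, 4], [8, 4, -4]].
Applying the same elementary operations to the rows and columns of A produces a congruent diagonal matrix with entries -21, -83/21, -60/83.
So there are 3 negative pivots.
Hence Q is negative definite.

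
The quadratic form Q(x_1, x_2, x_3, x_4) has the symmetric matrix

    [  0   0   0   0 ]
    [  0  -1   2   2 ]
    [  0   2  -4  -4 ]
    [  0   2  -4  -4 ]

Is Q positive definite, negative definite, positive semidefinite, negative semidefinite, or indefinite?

negative semidefinite

Symmetric row and column elimination reduces A to a congruent diagonal form with pivots 0, -1, 0, 0.
That gives 1 negative, 3 zero pivots.
Hence Q is negative semidefinite.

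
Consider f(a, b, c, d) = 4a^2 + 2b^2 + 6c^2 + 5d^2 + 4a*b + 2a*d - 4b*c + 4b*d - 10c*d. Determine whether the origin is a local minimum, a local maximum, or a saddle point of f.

The Hessian at the origin is H = [[8, 4, 0, 2], [4, 4, -4, 4], [0, -4, 12, -10], [2, 4, -10, 10]].
An LDLᵀ factorisation of H has diagonal entries 8, 2, 4, 1.
So there are 4 positive pivots.
H is positive definite, so the origin is a strict local minimum.

local minimum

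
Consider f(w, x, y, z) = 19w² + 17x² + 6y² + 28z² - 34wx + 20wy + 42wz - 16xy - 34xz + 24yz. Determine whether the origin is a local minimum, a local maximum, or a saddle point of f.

local minimum

The Hessian at the origin is H = [[38, -34, 20, 42], [-34, 34, -16, -34], [20, -16, 12, 24], [42, -34, 24, 56]].
Symmetric row and column elimination reduces H to a congruent diagonal form with pivots 38, 68/19, 8/17, 6.
That gives 4 positive pivots.
H is positive definite, so the origin is a strict local minimum.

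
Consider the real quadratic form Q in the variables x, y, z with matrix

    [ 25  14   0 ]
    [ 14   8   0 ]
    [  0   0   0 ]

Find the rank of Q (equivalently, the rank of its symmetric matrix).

2

Applying the same elementary operations to the rows and columns of A produces a congruent diagonal matrix with entries 25, 4/25, 0.
That gives 2 positive, 1 zero pivots.
The rank is the number of nonzero pivots: 2.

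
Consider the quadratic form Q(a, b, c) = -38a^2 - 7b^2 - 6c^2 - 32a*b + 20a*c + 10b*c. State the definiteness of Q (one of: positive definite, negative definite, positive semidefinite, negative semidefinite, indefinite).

negative definite

The associated matrix is A = [[-38, -16, 10], [-16, -7, 5], [10, 5, -6]].
Row-reducing A symmetrically gives the diagonal entries -38, -5/19, -1.
Counting signs: 3 negative.
Hence Q is negative definite.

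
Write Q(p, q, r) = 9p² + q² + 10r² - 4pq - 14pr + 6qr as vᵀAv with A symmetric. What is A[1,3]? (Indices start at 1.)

The coefficient of p·r in Q is -14. For a symmetric A this equals A[1,3] + A[3,1] = 2·A[1,3].
So A[1,3] = -14/2 = -7.

-7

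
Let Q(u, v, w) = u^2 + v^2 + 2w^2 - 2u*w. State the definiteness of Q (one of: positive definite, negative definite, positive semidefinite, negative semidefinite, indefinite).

The associated matrix is A = [[1, 0, -1], [0, 1, 0], [-1, 0, 2]].
Congruent diagonalization of A (simultaneous row and column reduction) yields pivots 1, 1, 1.
Counting signs: 3 positive.
Hence Q is positive definite.

positive definite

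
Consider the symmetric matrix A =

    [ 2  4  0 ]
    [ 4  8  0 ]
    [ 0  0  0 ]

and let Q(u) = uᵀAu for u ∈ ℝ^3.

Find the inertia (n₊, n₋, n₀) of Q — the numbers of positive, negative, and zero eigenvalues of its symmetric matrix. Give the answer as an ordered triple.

Applying the same elementary operations to the rows and columns of A produces a congruent diagonal matrix with entries 2, 0, 0.
So there are 1 positive, 2 zero pivots.

(1, 0, 2)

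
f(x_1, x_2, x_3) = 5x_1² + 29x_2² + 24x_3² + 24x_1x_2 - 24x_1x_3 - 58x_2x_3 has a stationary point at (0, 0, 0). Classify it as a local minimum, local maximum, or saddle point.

saddle point

The Hessian at the origin is H = [[10, 24, -24], [24, 58, -58], [-24, -58, 48]].
Applying the same elementary operations to the rows and columns of H produces a congruent diagonal matrix with entries 10, 2/5, -10.
Counting signs: 2 positive, 1 negative.
H is indefinite, so the origin is a saddle point.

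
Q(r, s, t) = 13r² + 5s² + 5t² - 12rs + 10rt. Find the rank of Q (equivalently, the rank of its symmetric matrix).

The symmetric matrix is A = [[13, -6, 5], [-6, 5, 0], [5, 0, 5]].
Row-reducing A symmetrically gives the diagonal entries 13, 29/13, 20/29.
So there are 3 positive pivots.
The rank is the number of nonzero pivots: 3.

3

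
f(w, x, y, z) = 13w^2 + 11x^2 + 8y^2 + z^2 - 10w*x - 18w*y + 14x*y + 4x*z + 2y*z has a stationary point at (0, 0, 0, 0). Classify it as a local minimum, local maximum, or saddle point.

local minimum

The Hessian at the origin is H = [[26, -10, -18, 0], [-10, 22, 14, 4], [-18, 14, 16, 2], [0, 4, 2, 2]].
Symmetric row and column elimination reduces H to a congruent diagonal form with pivots 26, 236/13, 46/59, 20/23.
Counting signs: 4 positive.
H is positive definite, so the origin is a strict local minimum.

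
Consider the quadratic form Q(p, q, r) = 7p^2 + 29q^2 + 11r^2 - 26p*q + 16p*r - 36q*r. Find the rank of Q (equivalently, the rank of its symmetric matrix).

3

Write A = [[7, -13, 8], [-13, 29, -18], [8, -18, 11]].
An LDLᵀ factorisation of A has diagonal entries 7, 34/7, -3/17.
That gives 2 positive, 1 negative pivots.
The rank is the number of nonzero pivots: 3.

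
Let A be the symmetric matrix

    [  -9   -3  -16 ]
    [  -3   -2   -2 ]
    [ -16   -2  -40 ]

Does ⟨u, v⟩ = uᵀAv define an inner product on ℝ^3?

Congruent diagonalization of A (simultaneous row and column reduction) yields pivots -9, -1, -4/9.
So there are 3 negative pivots.
Hence Q is negative definite.
⟨·,·⟩ is an inner product exactly when A is positive definite.

no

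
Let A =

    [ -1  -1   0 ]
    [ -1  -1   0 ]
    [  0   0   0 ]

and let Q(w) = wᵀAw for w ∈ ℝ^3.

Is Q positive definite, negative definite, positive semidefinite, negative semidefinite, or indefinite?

negative semidefinite

Congruent diagonalization of A (simultaneous row and column reduction) yields pivots -1, 0, 0.
Counting signs: 1 negative, 2 zero.
Hence Q is negative semidefinite.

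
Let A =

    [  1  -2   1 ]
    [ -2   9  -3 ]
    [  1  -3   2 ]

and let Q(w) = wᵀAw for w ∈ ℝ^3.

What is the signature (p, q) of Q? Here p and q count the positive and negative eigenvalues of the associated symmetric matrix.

(3, 0)

An LDLᵀ factorisation of A has diagonal entries 1, 5, 4/5.
That gives 3 positive pivots.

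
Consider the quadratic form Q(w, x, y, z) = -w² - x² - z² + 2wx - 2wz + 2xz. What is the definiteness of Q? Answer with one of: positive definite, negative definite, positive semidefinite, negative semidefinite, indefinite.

negative semidefinite

Write A = [[-1, 1, 0, -1], [1, -1, 0, 1], [0, 0, 0, 0], [-1, 1, 0, -1]].
Symmetric row and column elimination reduces A to a congruent diagonal form with pivots -1, 0, 0, 0.
That gives 1 negative, 3 zero pivots.
Hence Q is negative semidefinite.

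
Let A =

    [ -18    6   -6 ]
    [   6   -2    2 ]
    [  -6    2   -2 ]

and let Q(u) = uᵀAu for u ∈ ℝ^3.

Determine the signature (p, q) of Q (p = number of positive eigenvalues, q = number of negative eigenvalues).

Row-reducing A symmetrically gives the diagonal entries -18, 0, 0.
So there are 1 negative, 2 zero pivots.

(0, 1)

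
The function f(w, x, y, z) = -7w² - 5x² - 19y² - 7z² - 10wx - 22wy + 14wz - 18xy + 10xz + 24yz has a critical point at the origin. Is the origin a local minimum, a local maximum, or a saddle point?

The Hessian at the origin is H = [[-14, -10, -22, 14], [-10, -10, -18, 10], [-22, -18, -38, 24], [14, 10, 24, -14]].
Row-reducing H symmetrically gives the diagonal entries -14, -20/7, -8/5, 5/2.
That gives 1 positive, 3 negative pivots.
H is indefinite, so the origin is a saddle point.

saddle point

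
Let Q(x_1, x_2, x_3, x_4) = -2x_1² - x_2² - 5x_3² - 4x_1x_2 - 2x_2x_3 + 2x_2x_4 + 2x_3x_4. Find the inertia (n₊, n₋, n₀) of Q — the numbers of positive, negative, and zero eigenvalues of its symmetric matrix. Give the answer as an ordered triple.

(1, 3, 0)

The associated matrix is A = [[-2, -2, 0, 0], [-2, -1, -1, 1], [0, -1, -5, 1], [0, 1, 1, 0]].
Symmetric row and column elimination reduces A to a congruent diagonal form with pivots -2, 1, -6, -1/3.
So there are 1 positive, 3 negative pivots.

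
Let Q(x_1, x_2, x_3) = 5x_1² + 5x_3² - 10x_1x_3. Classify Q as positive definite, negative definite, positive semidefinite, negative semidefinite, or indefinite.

positive semidefinite

The symmetric matrix is A = [[5, 0, -5], [0, 0, 0], [-5, 0, 5]].
Symmetric row and column elimination reduces A to a congruent diagonal form with pivots 5, 0, 0.
So there are 1 positive, 2 zero pivots.
Hence Q is positive semidefinite.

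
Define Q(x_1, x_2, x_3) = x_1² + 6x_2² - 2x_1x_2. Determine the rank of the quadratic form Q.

The associated matrix is A = [[1, -1, 0], [-1, 6, 0], [0, 0, 0]].
Applying the same elementary operations to the rows and columns of A produces a congruent diagonal matrix with entries 1, 5, 0.
So there are 2 positive, 1 zero pivots.
The rank is the number of nonzero pivots: 2.

2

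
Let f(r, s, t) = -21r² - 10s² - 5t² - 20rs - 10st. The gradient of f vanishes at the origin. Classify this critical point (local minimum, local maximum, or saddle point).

local maximum

The Hessian at the origin is H = [[-42, -20, 0], [-20, -20, -10], [0, -10, -10]].
Symmetric row and column elimination reduces H to a congruent diagonal form with pivots -42, -220/21, -5/11.
So there are 3 negative pivots.
H is negative definite, so the origin is a strict local maximum.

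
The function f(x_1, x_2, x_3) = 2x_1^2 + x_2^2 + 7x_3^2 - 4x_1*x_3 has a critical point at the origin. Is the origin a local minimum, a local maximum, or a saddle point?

local minimum

The Hessian at the origin is H = [[4, 0, -4], [0, 2, 0], [-4, 0, 14]].
An LDLᵀ factorisation of H has diagonal entries 4, 2, 10.
So there are 3 positive pivots.
H is positive definite, so the origin is a strict local minimum.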